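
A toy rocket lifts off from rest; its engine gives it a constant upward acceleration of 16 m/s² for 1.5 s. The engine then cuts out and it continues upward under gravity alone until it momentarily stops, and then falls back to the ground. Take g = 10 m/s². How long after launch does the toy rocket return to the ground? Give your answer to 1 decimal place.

Phase 1 (powered ascent): v₀ = 0 m/s, a = 16 m/s².
v = v₀ + at = 0 + (16)(1.5) = 24.0 m/s
Δx = v₀t + ½at² = 0·1.5 + 0.5·16·1.5² = 18.0 m

Phase 2 (coasting upward): v₀ = 24.0 m/s, a = -10 m/s².
v = v₀ + at → t = (0 − 24.0) / -10 = 2.40 s
v² = v₀² + 2aΔx → Δx = (0² − 24.0²)/(2·-10) = 28.8 m

Phase 3 (free fall): v₀ = 0 m/s, a = -10 m/s².
Falls 46.8 m from rest: t = √(2·46.8/10) = 3.06 s; v = g·t = 30.6 m/s.
Total time = 1.50 + 2.40 + 3.06 = 6.96 s

7.0 s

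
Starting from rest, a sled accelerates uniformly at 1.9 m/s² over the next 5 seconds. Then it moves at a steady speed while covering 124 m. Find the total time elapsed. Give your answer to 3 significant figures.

18.1 s

Phase 1 (accelerating): v₀ = 0 m/s, a = 1.9 m/s².
v = v₀ + at = 0 + (1.9)(5) = 9.50 m/s
Δx = v₀t + ½at² = 0·5 + 0.5·1.9·5² = 23.8 m

Phase 2 (constant speed): v₀ = 9.50 m/s, a = 0 m/s².
Constant speed: t = d/v = 124/9.50 = 13.1 s
Total time = 5.00 + 13.1 = 18.1 s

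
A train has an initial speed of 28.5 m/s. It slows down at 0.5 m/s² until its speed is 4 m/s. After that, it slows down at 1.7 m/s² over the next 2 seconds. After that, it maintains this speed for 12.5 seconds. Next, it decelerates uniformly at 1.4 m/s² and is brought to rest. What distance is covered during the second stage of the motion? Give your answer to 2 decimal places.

4.60 m

Phase 1 (decelerating): v₀ = 28.5 m/s, a = -0.5 m/s².
v = v₀ + at → t = (4 − 28.5) / -0.5 = 49.0 s
v² = v₀² + 2aΔx → Δx = (4² − 28.5²)/(2·-0.5) = 796 m

Phase 2 (decelerating): v₀ = 4.00 m/s, a = -1.7 m/s².
v = v₀ + at = 4.00 + (-1.7)(2) = 0.600 m/s
Δx = v₀t + ½at² = 4.00·2 + 0.5·-1.7·2² = 4.60 m
Distance in phase 2 = 4.60 m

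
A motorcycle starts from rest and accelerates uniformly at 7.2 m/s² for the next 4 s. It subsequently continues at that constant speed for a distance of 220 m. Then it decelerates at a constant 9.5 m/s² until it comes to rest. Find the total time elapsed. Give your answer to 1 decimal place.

14.7 s

Phase 1 (accelerating): v₀ = 0 m/s, a = 7.2 m/s².
v = v₀ + at = 0 + (7.2)(4) = 28.8 m/s
Δx = v₀t + ½at² = 0·4 + 0.5·7.2·4² = 57.6 m

Phase 2 (constant speed): v₀ = 28.8 m/s, a = 0 m/s².
Constant speed: t = d/v = 220/28.8 = 7.64 s

Phase 3 (decelerating): v₀ = 28.8 m/s, a = -9.5 m/s².
v = v₀ + at → t = (0 − 28.8) / -9.5 = 3.03 s
v² = v₀² + 2aΔx → Δx = (0² − 28.8²)/(2·-9.5) = 43.7 m
Total time = 4.00 + 7.64 + 3.03 = 14.7 s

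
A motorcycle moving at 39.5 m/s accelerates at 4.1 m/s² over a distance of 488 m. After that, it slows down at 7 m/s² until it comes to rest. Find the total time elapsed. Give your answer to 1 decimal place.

19.2 s

Phase 1 (accelerating): v₀ = 39.5 m/s, a = 4.1 m/s².
v² = v₀² + 2aΔx = 39.5² + 2·4.1·488 = 5560 → v = 74.6 m/s
t = (v − v₀)/a = (74.6 − 39.5)/4.1 = 8.56 s

Phase 2 (decelerating): v₀ = 74.6 m/s, a = -7 m/s².
v = v₀ + at → t = (0 − 74.6) / -7 = 10.7 s
v² = v₀² + 2aΔx → Δx = (0² − 74.6²)/(2·-7) = 397 m
Total time = 8.56 + 10.7 = 19.2 s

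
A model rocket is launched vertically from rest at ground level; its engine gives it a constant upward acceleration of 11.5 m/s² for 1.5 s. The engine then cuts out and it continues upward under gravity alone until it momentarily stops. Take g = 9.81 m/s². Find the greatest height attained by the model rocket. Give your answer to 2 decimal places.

Phase 1 (powered ascent): v₀ = 0 m/s, a = 11.5 m/s².
v = v₀ + at = 0 + (11.5)(1.5) = 17.2 m/s
Δx = v₀t + ½at² = 0·1.5 + 0.5·11.5·1.5² = 12.9 m

Phase 2 (coasting upward): v₀ = 17.2 m/s, a = -9.81 m/s².
v = v₀ + at → t = (0 − 17.2) / -9.81 = 1.76 s
v² = v₀² + 2aΔx → Δx = (0² − 17.2²)/(2·-9.81) = 15.2 m
Maximum height = 12.9 + 15.2 = 28.1 m

28.10 m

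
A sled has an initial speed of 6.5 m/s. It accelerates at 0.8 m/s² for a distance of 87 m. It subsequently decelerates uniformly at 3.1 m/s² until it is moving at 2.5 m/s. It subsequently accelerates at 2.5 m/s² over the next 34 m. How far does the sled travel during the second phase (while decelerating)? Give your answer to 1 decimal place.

28.3 m

Phase 1 (accelerating): v₀ = 6.50 m/s, a = 0.8 m/s².
v² = v₀² + 2aΔx = 6.50² + 2·0.8·87 = 181 → v = 13.5 m/s
t = (v − v₀)/a = (13.5 − 6.50)/0.8 = 8.71 s

Phase 2 (decelerating): v₀ = 13.5 m/s, a = -3.1 m/s².
v = v₀ + at → t = (2.5 − 13.5) / -3.1 = 3.54 s
v² = v₀² + 2aΔx → Δx = (2.5² − 13.5²)/(2·-3.1) = 28.3 m
Distance in phase 2 = 28.3 m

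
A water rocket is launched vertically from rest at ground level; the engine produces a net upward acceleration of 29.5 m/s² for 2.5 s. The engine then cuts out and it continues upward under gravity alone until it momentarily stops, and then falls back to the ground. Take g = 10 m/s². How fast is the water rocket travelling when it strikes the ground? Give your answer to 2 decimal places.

85.34 m/s

Phase 1 (powered ascent): v₀ = 0 m/s, a = 29.5 m/s².
v = v₀ + at = 0 + (29.5)(2.5) = 73.8 m/s
Δx = v₀t + ½at² = 0·2.5 + 0.5·29.5·2.5² = 92.2 m

Phase 2 (coasting upward): v₀ = 73.8 m/s, a = -10 m/s².
v = v₀ + at → t = (0 − 73.8) / -10 = 7.38 s
v² = v₀² + 2aΔx → Δx = (0² − 73.8²)/(2·-10) = 272 m

Phase 3 (free fall): v₀ = 0 m/s, a = -10 m/s².
Falls 364 m from rest: t = √(2·364/10) = 8.53 s; v = g·t = 85.3 m/s.
Impact speed = 85.3 m/s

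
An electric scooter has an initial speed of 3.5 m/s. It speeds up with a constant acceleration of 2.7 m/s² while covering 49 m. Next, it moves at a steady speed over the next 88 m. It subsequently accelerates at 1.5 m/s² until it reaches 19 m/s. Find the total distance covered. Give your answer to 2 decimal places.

Phase 1 (accelerating): v₀ = 3.50 m/s, a = 2.7 m/s².
v² = v₀² + 2aΔx = 3.50² + 2·2.7·49 = 277 → v = 16.6 m/s
t = (v − v₀)/a = (16.6 − 3.50)/2.7 = 4.87 s

Phase 2 (constant speed): v₀ = 16.6 m/s, a = 0 m/s².
Constant speed: t = d/v = 88/16.6 = 5.29 s

Phase 3 (accelerating): v₀ = 16.6 m/s, a = 1.5 m/s².
v = v₀ + at → t = (19 − 16.6) / 1.5 = 1.57 s
v² = v₀² + 2aΔx → Δx = (19² − 16.6²)/(2·1.5) = 28.1 m
Total distance = 49.0 + 88.0 + 28.1 = 165 m

165.05 m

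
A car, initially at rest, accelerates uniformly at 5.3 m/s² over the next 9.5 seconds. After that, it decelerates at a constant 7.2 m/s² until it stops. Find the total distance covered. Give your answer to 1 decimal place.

415.2 m

Phase 1 (accelerating): v₀ = 0 m/s, a = 5.3 m/s².
v = v₀ + at = 0 + (5.3)(9.5) = 50.4 m/s
Δx = v₀t + ½at² = 0·9.5 + 0.5·5.3·9.5² = 239 m

Phase 2 (decelerating): v₀ = 50.4 m/s, a = -7.2 m/s².
v = v₀ + at → t = (0 − 50.4) / -7.2 = 6.99 s
v² = v₀² + 2aΔx → Δx = (0² − 50.4²)/(2·-7.2) = 176 m
Total distance = 239 + 176 = 415 m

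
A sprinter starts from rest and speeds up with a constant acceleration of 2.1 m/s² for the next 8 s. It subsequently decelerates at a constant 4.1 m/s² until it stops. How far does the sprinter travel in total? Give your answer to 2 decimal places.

101.62 m

Phase 1 (accelerating): v₀ = 0 m/s, a = 2.1 m/s².
v = v₀ + at = 0 + (2.1)(8) = 16.8 m/s
Δx = v₀t + ½at² = 0·8 + 0.5·2.1·8² = 67.2 m

Phase 2 (decelerating): v₀ = 16.8 m/s, a = -4.1 m/s².
v = v₀ + at → t = (0 − 16.8) / -4.1 = 4.10 s
v² = v₀² + 2aΔx → Δx = (0² − 16.8²)/(2·-4.1) = 34.4 m
Total distance = 67.2 + 34.4 = 102 m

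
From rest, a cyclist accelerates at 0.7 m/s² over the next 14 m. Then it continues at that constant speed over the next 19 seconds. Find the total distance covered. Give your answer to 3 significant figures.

Phase 1 (accelerating): v₀ = 0 m/s, a = 0.7 m/s².
v² = v₀² + 2aΔx = 0² + 2·0.7·14 = 19.6 → v = 4.43 m/s
t = (v − v₀)/a = (4.43 − 0)/0.7 = 6.32 s

Phase 2 (constant speed): v₀ = 4.43 m/s, a = 0 m/s².
v = v₀ + at = 4.43 + (0)(19) = 4.43 m/s
Δx = v₀t + ½at² = 4.43·19 + 0.5·0·19² = 84.1 m
Total distance = 14.0 + 84.1 = 98.1 m

98.1 m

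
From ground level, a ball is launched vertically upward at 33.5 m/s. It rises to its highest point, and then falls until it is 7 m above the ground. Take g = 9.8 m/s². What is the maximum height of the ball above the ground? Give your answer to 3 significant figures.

57.3 m

Phase 1 (rising): v₀ = 33.5 m/s, a = -9.8 m/s².
v = v₀ + at → t = (0 − 33.5) / -9.8 = 3.42 s
v² = v₀² + 2aΔx → Δx = (0² − 33.5²)/(2·-9.8) = 57.3 m
Maximum height = 57.3 m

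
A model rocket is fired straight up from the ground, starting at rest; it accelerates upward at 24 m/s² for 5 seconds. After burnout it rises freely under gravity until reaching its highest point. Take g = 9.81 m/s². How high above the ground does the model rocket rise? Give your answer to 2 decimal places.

1033.94 m

Phase 1 (powered ascent): v₀ = 0 m/s, a = 24 m/s².
v = v₀ + at = 0 + (24)(5) = 120 m/s
Δx = v₀t + ½at² = 0·5 + 0.5·24·5² = 300 m

Phase 2 (coasting upward): v₀ = 120 m/s, a = -9.81 m/s².
v = v₀ + at → t = (0 − 120) / -9.81 = 12.2 s
v² = v₀² + 2aΔx → Δx = (0² − 120²)/(2·-9.81) = 734 m
Maximum height = 300 + 734 = 1030 m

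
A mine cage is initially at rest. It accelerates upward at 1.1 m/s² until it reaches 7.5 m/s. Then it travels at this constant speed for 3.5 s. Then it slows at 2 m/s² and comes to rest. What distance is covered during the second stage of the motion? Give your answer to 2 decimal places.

Phase 1 (accelerating): v₀ = 0 m/s, a = 1.1 m/s².
v = v₀ + at → t = (7.5 − 0) / 1.1 = 6.82 s
v² = v₀² + 2aΔx → Δx = (7.5² − 0²)/(2·1.1) = 25.6 m

Phase 2 (constant speed): v₀ = 7.50 m/s, a = 0 m/s².
v = v₀ + at = 7.50 + (0)(3.5) = 7.50 m/s
Δx = v₀t + ½at² = 7.50·3.5 + 0.5·0·3.5² = 26.2 m
Distance in phase 2 = 26.2 m

26.25 m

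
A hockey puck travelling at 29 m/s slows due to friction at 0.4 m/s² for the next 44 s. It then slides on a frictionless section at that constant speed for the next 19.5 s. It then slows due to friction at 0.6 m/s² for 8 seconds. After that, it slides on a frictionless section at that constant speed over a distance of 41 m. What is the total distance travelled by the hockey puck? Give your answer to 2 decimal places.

1224.10 m

Phase 1 (decelerating): v₀ = 29.0 m/s, a = -0.4 m/s².
v = v₀ + at = 29.0 + (-0.4)(44) = 11.4 m/s
Δx = v₀t + ½at² = 29.0·44 + 0.5·-0.4·44² = 889 m

Phase 2 (constant speed): v₀ = 11.4 m/s, a = 0 m/s².
v = v₀ + at = 11.4 + (0)(19.5) = 11.4 m/s
Δx = v₀t + ½at² = 11.4·19.5 + 0.5·0·19.5² = 222 m

Phase 3 (decelerating): v₀ = 11.4 m/s, a = -0.6 m/s².
v = v₀ + at = 11.4 + (-0.6)(8) = 6.60 m/s
Δx = v₀t + ½at² = 11.4·8 + 0.5·-0.6·8² = 72.0 m

Phase 4 (constant speed): v₀ = 6.60 m/s, a = 0 m/s².
Constant speed: t = d/v = 41/6.60 = 6.21 s
Total distance = 889 + 222 + 72.0 + 41.0 = 1220 m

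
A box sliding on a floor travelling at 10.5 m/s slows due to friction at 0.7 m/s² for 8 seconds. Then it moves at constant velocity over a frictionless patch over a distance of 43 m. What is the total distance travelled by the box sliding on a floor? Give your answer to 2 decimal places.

Phase 1 (decelerating): v₀ = 10.5 m/s, a = -0.7 m/s².
v = v₀ + at = 10.5 + (-0.7)(8) = 4.90 m/s
Δx = v₀t + ½at² = 10.5·8 + 0.5·-0.7·8² = 61.6 m

Phase 2 (constant speed): v₀ = 4.90 m/s, a = 0 m/s².
Constant speed: t = d/v = 43/4.90 = 8.78 s
Total distance = 61.6 + 43.0 = 105 m

104.60 m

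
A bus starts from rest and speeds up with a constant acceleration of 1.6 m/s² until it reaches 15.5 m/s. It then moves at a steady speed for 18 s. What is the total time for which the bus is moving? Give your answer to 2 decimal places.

27.69 s

Phase 1 (accelerating): v₀ = 0 m/s, a = 1.6 m/s².
v = v₀ + at → t = (15.5 − 0) / 1.6 = 9.69 s
v² = v₀² + 2aΔx → Δx = (15.5² − 0²)/(2·1.6) = 75.1 m

Phase 2 (constant speed): v₀ = 15.5 m/s, a = 0 m/s².
v = v₀ + at = 15.5 + (0)(18) = 15.5 m/s
Δx = v₀t + ½at² = 15.5·18 + 0.5·0·18² = 279 m
Total time = 9.69 + 18.0 = 27.7 s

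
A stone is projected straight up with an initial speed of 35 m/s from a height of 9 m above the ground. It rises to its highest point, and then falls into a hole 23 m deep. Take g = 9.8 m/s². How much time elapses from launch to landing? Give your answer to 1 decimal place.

Phase 1 (rising): v₀ = 35.0 m/s, a = -9.8 m/s².
v = v₀ + at → t = (0 − 35.0) / -9.8 = 3.57 s
v² = v₀² + 2aΔx → Δx = (0² − 35.0²)/(2·-9.8) = 62.5 m

Phase 2 (falling): v₀ = 0 m/s, a = -9.8 m/s².
Falls 94.5 m from rest: t = √(2·94.5/9.8) = 4.39 s; v = g·t = 43.0 m/s.
Total time = 3.57 + 4.39 = 7.96 s

8.0 s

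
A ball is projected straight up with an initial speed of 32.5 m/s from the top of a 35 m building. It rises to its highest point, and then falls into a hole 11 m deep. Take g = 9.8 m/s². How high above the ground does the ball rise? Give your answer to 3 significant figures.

Phase 1 (rising): v₀ = 32.5 m/s, a = -9.8 m/s².
v = v₀ + at → t = (0 − 32.5) / -9.8 = 3.32 s
v² = v₀² + 2aΔx → Δx = (0² − 32.5²)/(2·-9.8) = 53.9 m
Maximum height = 35 + 53.9 = 88.9 m

88.9 m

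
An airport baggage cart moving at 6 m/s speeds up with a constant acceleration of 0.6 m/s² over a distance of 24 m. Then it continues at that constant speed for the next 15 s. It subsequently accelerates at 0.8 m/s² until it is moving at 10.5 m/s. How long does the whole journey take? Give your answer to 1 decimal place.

Phase 1 (accelerating): v₀ = 6.00 m/s, a = 0.6 m/s².
v² = v₀² + 2aΔx = 6.00² + 2·0.6·24 = 64.8 → v = 8.05 m/s
t = (v − v₀)/a = (8.05 − 6.00)/0.6 = 3.42 s

Phase 2 (constant speed): v₀ = 8.05 m/s, a = 0 m/s².
v = v₀ + at = 8.05 + (0)(15) = 8.05 m/s
Δx = v₀t + ½at² = 8.05·15 + 0.5·0·15² = 121 m

Phase 3 (accelerating): v₀ = 8.05 m/s, a = 0.8 m/s².
v = v₀ + at → t = (10.5 − 8.05) / 0.8 = 3.06 s
v² = v₀² + 2aΔx → Δx = (10.5² − 8.05²)/(2·0.8) = 28.4 m
Total time = 3.42 + 15.0 + 3.06 = 21.5 s

21.5 s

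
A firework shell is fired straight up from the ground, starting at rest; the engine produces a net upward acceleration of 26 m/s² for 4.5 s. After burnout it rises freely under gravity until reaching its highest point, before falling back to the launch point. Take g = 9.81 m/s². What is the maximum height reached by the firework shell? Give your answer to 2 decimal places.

960.96 m

Phase 1 (powered ascent): v₀ = 0 m/s, a = 26 m/s².
v = v₀ + at = 0 + (26)(4.5) = 117 m/s
Δx = v₀t + ½at² = 0·4.5 + 0.5·26·4.5² = 263 m

Phase 2 (coasting upward): v₀ = 117 m/s, a = -9.81 m/s².
v = v₀ + at → t = (0 − 117) / -9.81 = 11.9 s
v² = v₀² + 2aΔx → Δx = (0² − 117²)/(2·-9.81) = 698 m
Maximum height = 263 + 698 = 961 m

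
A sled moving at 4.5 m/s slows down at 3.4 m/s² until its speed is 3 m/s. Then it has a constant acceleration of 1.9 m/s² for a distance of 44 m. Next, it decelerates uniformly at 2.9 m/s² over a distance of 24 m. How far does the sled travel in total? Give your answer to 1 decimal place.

69.7 m

Phase 1 (decelerating): v₀ = 4.50 m/s, a = -3.4 m/s².
v = v₀ + at → t = (3 − 4.50) / -3.4 = 0.441 s
v² = v₀² + 2aΔx → Δx = (3² − 4.50²)/(2·-3.4) = 1.65 m

Phase 2 (accelerating): v₀ = 3.00 m/s, a = 1.9 m/s².
v² = v₀² + 2aΔx = 3.00² + 2·1.9·44 = 176 → v = 13.3 m/s
t = (v − v₀)/a = (13.3 − 3.00)/1.9 = 5.41 s

Phase 3 (decelerating): v₀ = 13.3 m/s, a = -2.9 m/s².
v² = v₀² + 2aΔx = 13.3² + 2·-2.9·24 = 37.0 → v = 6.08 m/s
t = (v − v₀)/a = (6.08 − 13.3)/-2.9 = 2.48 s
Total distance = 1.65 + 44.0 + 24.0 = 69.7 m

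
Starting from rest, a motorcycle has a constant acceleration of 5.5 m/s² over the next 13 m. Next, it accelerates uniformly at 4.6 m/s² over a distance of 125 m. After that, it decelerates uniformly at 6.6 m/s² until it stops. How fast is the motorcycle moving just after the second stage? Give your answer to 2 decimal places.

35.96 m/s

Phase 1 (accelerating): v₀ = 0 m/s, a = 5.5 m/s².
v² = v₀² + 2aΔx = 0² + 2·5.5·13 = 143 → v = 12.0 m/s
t = (v − v₀)/a = (12.0 − 0)/5.5 = 2.17 s

Phase 2 (accelerating): v₀ = 12.0 m/s, a = 4.6 m/s².
v² = v₀² + 2aΔx = 12.0² + 2·4.6·125 = 1290 → v = 36.0 m/s
t = (v − v₀)/a = (36.0 − 12.0)/4.6 = 5.22 s
Speed at end of phase 2 = 36.0 m/s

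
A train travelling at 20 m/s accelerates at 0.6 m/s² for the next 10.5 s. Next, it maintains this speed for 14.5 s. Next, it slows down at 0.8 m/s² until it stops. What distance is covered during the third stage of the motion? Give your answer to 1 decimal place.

432.3 m

Phase 1 (accelerating): v₀ = 20.0 m/s, a = 0.6 m/s².
v = v₀ + at = 20.0 + (0.6)(10.5) = 26.3 m/s
Δx = v₀t + ½at² = 20.0·10.5 + 0.5·0.6·10.5² = 243 m

Phase 2 (constant speed): v₀ = 26.3 m/s, a = 0 m/s².
v = v₀ + at = 26.3 + (0)(14.5) = 26.3 m/s
Δx = v₀t + ½at² = 26.3·14.5 + 0.5·0·14.5² = 381 m

Phase 3 (decelerating): v₀ = 26.3 m/s, a = -0.8 m/s².
v = v₀ + at → t = (0 − 26.3) / -0.8 = 32.9 s
v² = v₀² + 2aΔx → Δx = (0² − 26.3²)/(2·-0.8) = 432 m
Distance in phase 3 = 432 m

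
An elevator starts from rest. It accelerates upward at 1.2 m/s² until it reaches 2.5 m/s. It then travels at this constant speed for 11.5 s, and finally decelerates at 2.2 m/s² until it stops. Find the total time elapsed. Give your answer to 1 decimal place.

14.7 s

Phase 1 (accelerating): v₀ = 0 m/s, a = 1.2 m/s².
v = v₀ + at → t = (2.5 − 0) / 1.2 = 2.08 s
v² = v₀² + 2aΔx → Δx = (2.5² − 0²)/(2·1.2) = 2.60 m

Phase 2 (constant speed): v₀ = 2.50 m/s, a = 0 m/s².
v = v₀ + at = 2.50 + (0)(11.5) = 2.50 m/s
Δx = v₀t + ½at² = 2.50·11.5 + 0.5·0·11.5² = 28.8 m

Phase 3 (decelerating): v₀ = 2.50 m/s, a = -2.2 m/s².
v = v₀ + at → t = (0 − 2.50) / -2.2 = 1.14 s
v² = v₀² + 2aΔx → Δx = (0² − 2.50²)/(2·-2.2) = 1.42 m
Total time = 2.08 + 11.5 + 1.14 = 14.7 s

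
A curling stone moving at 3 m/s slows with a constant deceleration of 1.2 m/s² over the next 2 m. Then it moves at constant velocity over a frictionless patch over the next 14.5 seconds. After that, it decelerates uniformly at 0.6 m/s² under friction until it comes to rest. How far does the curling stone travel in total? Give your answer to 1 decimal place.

Phase 1 (decelerating): v₀ = 3.00 m/s, a = -1.2 m/s².
v² = v₀² + 2aΔx = 3.00² + 2·-1.2·2 = 4.20 → v = 2.05 m/s
t = (v − v₀)/a = (2.05 − 3.00)/-1.2 = 0.792 s

Phase 2 (constant speed): v₀ = 2.05 m/s, a = 0 m/s².
v = v₀ + at = 2.05 + (0)(14.5) = 2.05 m/s
Δx = v₀t + ½at² = 2.05·14.5 + 0.5·0·14.5² = 29.7 m

Phase 3 (decelerating): v₀ = 2.05 m/s, a = -0.6 m/s².
v = v₀ + at → t = (0 − 2.05) / -0.6 = 3.42 s
v² = v₀² + 2aΔx → Δx = (0² − 2.05²)/(2·-0.6) = 3.50 m
Total distance = 2.00 + 29.7 + 3.50 = 35.2 m

35.2 m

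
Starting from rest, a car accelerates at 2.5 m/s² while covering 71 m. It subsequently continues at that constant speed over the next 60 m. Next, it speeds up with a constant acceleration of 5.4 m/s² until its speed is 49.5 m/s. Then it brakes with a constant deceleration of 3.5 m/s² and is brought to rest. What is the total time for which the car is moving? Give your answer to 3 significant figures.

Phase 1 (accelerating): v₀ = 0 m/s, a = 2.5 m/s².
v² = v₀² + 2aΔx = 0² + 2·2.5·71 = 355 → v = 18.8 m/s
t = (v − v₀)/a = (18.8 − 0)/2.5 = 7.54 s

Phase 2 (constant speed): v₀ = 18.8 m/s, a = 0 m/s².
Constant speed: t = d/v = 60/18.8 = 3.18 s

Phase 3 (accelerating): v₀ = 18.8 m/s, a = 5.4 m/s².
v = v₀ + at → t = (49.5 − 18.8) / 5.4 = 5.68 s
v² = v₀² + 2aΔx → Δx = (49.5² − 18.8²)/(2·5.4) = 194 m

Phase 4 (decelerating): v₀ = 49.5 m/s, a = -3.5 m/s².
v = v₀ + at → t = (0 − 49.5) / -3.5 = 14.1 s
v² = v₀² + 2aΔx → Δx = (0² − 49.5²)/(2·-3.5) = 350 m
Total time = 7.54 + 3.18 + 5.68 + 14.1 = 30.5 s

30.5 s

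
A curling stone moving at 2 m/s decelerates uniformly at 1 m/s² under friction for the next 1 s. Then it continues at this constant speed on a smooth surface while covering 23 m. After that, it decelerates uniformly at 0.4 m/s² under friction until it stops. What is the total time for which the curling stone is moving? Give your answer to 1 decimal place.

Phase 1 (decelerating): v₀ = 2.00 m/s, a = -1 m/s².
v = v₀ + at = 2.00 + (-1)(1) = 1.00 m/s
Δx = v₀t + ½at² = 2.00·1 + 0.5·-1·1² = 1.50 m

Phase 2 (constant speed): v₀ = 1.00 m/s, a = 0 m/s².
Constant speed: t = d/v = 23/1.00 = 23.0 s

Phase 3 (decelerating): v₀ = 1.00 m/s, a = -0.4 m/s².
v = v₀ + at → t = (0 − 1.00) / -0.4 = 2.50 s
v² = v₀² + 2aΔx → Δx = (0² − 1.00²)/(2·-0.4) = 1.25 m
Total time = 1.00 + 23.0 + 2.50 = 26.5 s

26.5 s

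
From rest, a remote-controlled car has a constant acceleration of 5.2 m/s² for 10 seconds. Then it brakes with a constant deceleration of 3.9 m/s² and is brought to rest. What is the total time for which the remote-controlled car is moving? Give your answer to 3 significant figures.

23.3 s

Phase 1 (accelerating): v₀ = 0 m/s, a = 5.2 m/s².
v = v₀ + at = 0 + (5.2)(10) = 52.0 m/s
Δx = v₀t + ½at² = 0·10 + 0.5·5.2·10² = 260 m

Phase 2 (decelerating): v₀ = 52.0 m/s, a = -3.9 m/s².
v = v₀ + at → t = (0 − 52.0) / -3.9 = 13.3 s
v² = v₀² + 2aΔx → Δx = (0² − 52.0²)/(2·-3.9) = 347 m
Total time = 10.0 + 13.3 = 23.3 s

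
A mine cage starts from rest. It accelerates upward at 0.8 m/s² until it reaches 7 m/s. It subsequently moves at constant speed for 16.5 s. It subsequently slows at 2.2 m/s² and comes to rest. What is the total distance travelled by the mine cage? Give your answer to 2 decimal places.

157.26 m

Phase 1 (accelerating): v₀ = 0 m/s, a = 0.8 m/s².
v = v₀ + at → t = (7 − 0) / 0.8 = 8.75 s
v² = v₀² + 2aΔx → Δx = (7² − 0²)/(2·0.8) = 30.6 m

Phase 2 (constant speed): v₀ = 7.00 m/s, a = 0 m/s².
v = v₀ + at = 7.00 + (0)(16.5) = 7.00 m/s
Δx = v₀t + ½at² = 7.00·16.5 + 0.5·0·16.5² = 116 m

Phase 3 (decelerating): v₀ = 7.00 m/s, a = -2.2 m/s².
v = v₀ + at → t = (0 − 7.00) / -2.2 = 3.18 s
v² = v₀² + 2aΔx → Δx = (0² − 7.00²)/(2·-2.2) = 11.1 m
Total distance = 30.6 + 116 + 11.1 = 157 m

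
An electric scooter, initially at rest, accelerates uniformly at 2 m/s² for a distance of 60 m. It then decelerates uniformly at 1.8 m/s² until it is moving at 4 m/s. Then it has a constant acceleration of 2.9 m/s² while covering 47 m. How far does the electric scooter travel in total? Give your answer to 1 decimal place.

Phase 1 (accelerating): v₀ = 0 m/s, a = 2 m/s².
v² = v₀² + 2aΔx = 0² + 2·2·60 = 240 → v = 15.5 m/s
t = (v − v₀)/a = (15.5 − 0)/2 = 7.75 s

Phase 2 (decelerating): v₀ = 15.5 m/s, a = -1.8 m/s².
v = v₀ + at → t = (4 − 15.5) / -1.8 = 6.38 s
v² = v₀² + 2aΔx → Δx = (4² − 15.5²)/(2·-1.8) = 62.2 m

Phase 3 (accelerating): v₀ = 4.00 m/s, a = 2.9 m/s².
v² = v₀² + 2aΔx = 4.00² + 2·2.9·47 = 289 → v = 17.0 m/s
t = (v − v₀)/a = (17.0 − 4.00)/2.9 = 4.48 s
Total distance = 60.0 + 62.2 + 47.0 = 169 m

169.2 m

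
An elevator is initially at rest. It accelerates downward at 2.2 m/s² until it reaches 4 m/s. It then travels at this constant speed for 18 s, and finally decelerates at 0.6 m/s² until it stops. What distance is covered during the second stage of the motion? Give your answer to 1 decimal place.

72.0 m

Phase 1 (accelerating): v₀ = 0 m/s, a = 2.2 m/s².
v = v₀ + at → t = (4 − 0) / 2.2 = 1.82 s
v² = v₀² + 2aΔx → Δx = (4² − 0²)/(2·2.2) = 3.64 m

Phase 2 (constant speed): v₀ = 4.00 m/s, a = 0 m/s².
v = v₀ + at = 4.00 + (0)(18) = 4.00 m/s
Δx = v₀t + ½at² = 4.00·18 + 0.5·0·18² = 72.0 m
Distance in phase 2 = 72.0 m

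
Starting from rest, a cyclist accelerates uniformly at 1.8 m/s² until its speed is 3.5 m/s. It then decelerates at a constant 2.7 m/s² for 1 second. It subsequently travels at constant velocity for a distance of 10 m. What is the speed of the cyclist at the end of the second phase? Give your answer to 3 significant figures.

Phase 1 (accelerating): v₀ = 0 m/s, a = 1.8 m/s².
v = v₀ + at → t = (3.5 − 0) / 1.8 = 1.94 s
v² = v₀² + 2aΔx → Δx = (3.5² − 0²)/(2·1.8) = 3.40 m

Phase 2 (decelerating): v₀ = 3.50 m/s, a = -2.7 m/s².
v = v₀ + at = 3.50 + (-2.7)(1) = 0.800 m/s
Δx = v₀t + ½at² = 3.50·1 + 0.5·-2.7·1² = 2.15 m
Speed at end of phase 2 = 0.800 m/s

0.800 m/s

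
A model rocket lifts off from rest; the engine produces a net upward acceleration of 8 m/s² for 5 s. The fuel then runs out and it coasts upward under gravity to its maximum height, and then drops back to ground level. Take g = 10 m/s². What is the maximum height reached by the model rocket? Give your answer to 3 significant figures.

Phase 1 (powered ascent): v₀ = 0 m/s, a = 8 m/s².
v = v₀ + at = 0 + (8)(5) = 40.0 m/s
Δx = v₀t + ½at² = 0·5 + 0.5·8·5² = 100 m

Phase 2 (coasting upward): v₀ = 40.0 m/s, a = -10 m/s².
v = v₀ + at → t = (0 − 40.0) / -10 = 4.00 s
v² = v₀² + 2aΔx → Δx = (0² − 40.0²)/(2·-10) = 80.0 m
Maximum height = 100 + 80.0 = 180 m

180 m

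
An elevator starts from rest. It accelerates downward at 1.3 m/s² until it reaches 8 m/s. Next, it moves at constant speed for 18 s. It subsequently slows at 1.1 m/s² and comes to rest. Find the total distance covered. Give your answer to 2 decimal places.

Phase 1 (accelerating): v₀ = 0 m/s, a = 1.3 m/s².
v = v₀ + at → t = (8 − 0) / 1.3 = 6.15 s
v² = v₀² + 2aΔx → Δx = (8² − 0²)/(2·1.3) = 24.6 m

Phase 2 (constant speed): v₀ = 8.00 m/s, a = 0 m/s².
v = v₀ + at = 8.00 + (0)(18) = 8.00 m/s
Δx = v₀t + ½at² = 8.00·18 + 0.5·0·18² = 144 m

Phase 3 (decelerating): v₀ = 8.00 m/s, a = -1.1 m/s².
v = v₀ + at → t = (0 − 8.00) / -1.1 = 7.27 s
v² = v₀² + 2aΔx → Δx = (0² − 8.00²)/(2·-1.1) = 29.1 m
Total distance = 24.6 + 144 + 29.1 = 198 m

197.71 m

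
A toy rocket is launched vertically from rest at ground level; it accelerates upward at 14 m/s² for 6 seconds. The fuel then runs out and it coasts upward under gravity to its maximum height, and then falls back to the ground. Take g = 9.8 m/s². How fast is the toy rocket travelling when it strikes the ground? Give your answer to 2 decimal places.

Phase 1 (powered ascent): v₀ = 0 m/s, a = 14 m/s².
v = v₀ + at = 0 + (14)(6) = 84.0 m/s
Δx = v₀t + ½at² = 0·6 + 0.5·14·6² = 252 m

Phase 2 (coasting upward): v₀ = 84.0 m/s, a = -9.8 m/s².
v = v₀ + at → t = (0 − 84.0) / -9.8 = 8.57 s
v² = v₀² + 2aΔx → Δx = (0² − 84.0²)/(2·-9.8) = 360 m

Phase 3 (free fall): v₀ = 0 m/s, a = -9.8 m/s².
Falls 612 m from rest: t = √(2·612/9.8) = 11.2 s; v = g·t = 110 m/s.
Impact speed = 110 m/s

109.52 m/s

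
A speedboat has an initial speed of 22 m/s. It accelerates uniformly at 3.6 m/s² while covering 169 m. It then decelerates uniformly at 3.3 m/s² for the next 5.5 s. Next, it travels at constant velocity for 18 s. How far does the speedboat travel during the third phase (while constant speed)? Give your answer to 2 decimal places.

Phase 1 (accelerating): v₀ = 22.0 m/s, a = 3.6 m/s².
v² = v₀² + 2aΔx = 22.0² + 2·3.6·169 = 1700 → v = 41.2 m/s
t = (v − v₀)/a = (41.2 − 22.0)/3.6 = 5.34 s

Phase 2 (decelerating): v₀ = 41.2 m/s, a = -3.3 m/s².
v = v₀ + at = 41.2 + (-3.3)(5.5) = 23.1 m/s
Δx = v₀t + ½at² = 41.2·5.5 + 0.5·-3.3·5.5² = 177 m

Phase 3 (constant speed): v₀ = 23.1 m/s, a = 0 m/s².
v = v₀ + at = 23.1 + (0)(18) = 23.1 m/s
Δx = v₀t + ½at² = 23.1·18 + 0.5·0·18² = 416 m
Distance in phase 3 = 416 m

415.63 m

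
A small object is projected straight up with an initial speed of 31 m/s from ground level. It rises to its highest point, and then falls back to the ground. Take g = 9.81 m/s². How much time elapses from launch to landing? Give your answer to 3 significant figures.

6.32 s

Phase 1 (rising): v₀ = 31.0 m/s, a = -9.81 m/s².
v = v₀ + at → t = (0 − 31.0) / -9.81 = 3.16 s
v² = v₀² + 2aΔx → Δx = (0² − 31.0²)/(2·-9.81) = 49.0 m

Phase 2 (falling): v₀ = 0 m/s, a = -9.81 m/s².
Falls 49.0 m from rest: t = √(2·49.0/9.81) = 3.16 s; v = g·t = 31.0 m/s.
Total time = 3.16 + 3.16 = 6.32 s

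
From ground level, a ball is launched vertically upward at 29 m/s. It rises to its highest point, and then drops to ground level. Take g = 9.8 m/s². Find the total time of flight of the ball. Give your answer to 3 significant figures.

5.92 s

Phase 1 (rising): v₀ = 29.0 m/s, a = -9.8 m/s².
v = v₀ + at → t = (0 − 29.0) / -9.8 = 2.96 s
v² = v₀² + 2aΔx → Δx = (0² − 29.0²)/(2·-9.8) = 42.9 m

Phase 2 (falling): v₀ = 0 m/s, a = -9.8 m/s².
Falls 42.9 m from rest: t = √(2·42.9/9.8) = 2.96 s; v = g·t = 29.0 m/s.
Total time = 2.96 + 2.96 = 5.92 s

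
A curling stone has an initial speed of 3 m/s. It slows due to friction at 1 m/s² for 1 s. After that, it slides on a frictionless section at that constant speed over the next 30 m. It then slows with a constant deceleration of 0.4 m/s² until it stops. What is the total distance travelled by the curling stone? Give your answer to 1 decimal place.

Phase 1 (decelerating): v₀ = 3.00 m/s, a = -1 m/s².
v = v₀ + at = 3.00 + (-1)(1) = 2.00 m/s
Δx = v₀t + ½at² = 3.00·1 + 0.5·-1·1² = 2.50 m

Phase 2 (constant speed): v₀ = 2.00 m/s, a = 0 m/s².
Constant speed: t = d/v = 30/2.00 = 15.0 s

Phase 3 (decelerating): v₀ = 2.00 m/s, a = -0.4 m/s².
v = v₀ + at → t = (0 − 2.00) / -0.4 = 5.00 s
v² = v₀² + 2aΔx → Δx = (0² − 2.00²)/(2·-0.4) = 5.00 m
Total distance = 2.50 + 30.0 + 5.00 = 37.5 m

37.5 m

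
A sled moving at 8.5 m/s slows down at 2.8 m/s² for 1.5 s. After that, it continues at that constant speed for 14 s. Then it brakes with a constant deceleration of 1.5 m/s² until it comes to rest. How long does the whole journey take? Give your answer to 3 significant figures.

18.4 s

Phase 1 (decelerating): v₀ = 8.50 m/s, a = -2.8 m/s².
v = v₀ + at = 8.50 + (-2.8)(1.5) = 4.30 m/s
Δx = v₀t + ½at² = 8.50·1.5 + 0.5·-2.8·1.5² = 9.60 m

Phase 2 (constant speed): v₀ = 4.30 m/s, a = 0 m/s².
v = v₀ + at = 4.30 + (0)(14) = 4.30 m/s
Δx = v₀t + ½at² = 4.30·14 + 0.5·0·14² = 60.2 m

Phase 3 (decelerating): v₀ = 4.30 m/s, a = -1.5 m/s².
v = v₀ + at → t = (0 − 4.30) / -1.5 = 2.87 s
v² = v₀² + 2aΔx → Δx = (0² − 4.30²)/(2·-1.5) = 6.16 m
Total time = 1.50 + 14.0 + 2.87 = 18.4 s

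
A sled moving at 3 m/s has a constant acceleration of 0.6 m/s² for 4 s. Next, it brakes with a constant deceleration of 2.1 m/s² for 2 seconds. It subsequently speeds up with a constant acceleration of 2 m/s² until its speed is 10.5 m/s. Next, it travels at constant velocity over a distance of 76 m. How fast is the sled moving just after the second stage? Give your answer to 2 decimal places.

1.20 m/s

Phase 1 (accelerating): v₀ = 3.00 m/s, a = 0.6 m/s².
v = v₀ + at = 3.00 + (0.6)(4) = 5.40 m/s
Δx = v₀t + ½at² = 3.00·4 + 0.5·0.6·4² = 16.8 m

Phase 2 (decelerating): v₀ = 5.40 m/s, a = -2.1 m/s².
v = v₀ + at = 5.40 + (-2.1)(2) = 1.20 m/s
Δx = v₀t + ½at² = 5.40·2 + 0.5·-2.1·2² = 6.60 m
Speed at end of phase 2 = 1.20 m/s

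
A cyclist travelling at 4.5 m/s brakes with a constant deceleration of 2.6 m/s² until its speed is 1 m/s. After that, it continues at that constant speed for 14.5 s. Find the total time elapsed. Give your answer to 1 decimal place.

15.8 s

Phase 1 (decelerating): v₀ = 4.50 m/s, a = -2.6 m/s².
v = v₀ + at → t = (1 − 4.50) / -2.6 = 1.35 s
v² = v₀² + 2aΔx → Δx = (1² − 4.50²)/(2·-2.6) = 3.70 m

Phase 2 (constant speed): v₀ = 1.00 m/s, a = 0 m/s².
v = v₀ + at = 1.00 + (0)(14.5) = 1.00 m/s
Δx = v₀t + ½at² = 1.00·14.5 + 0.5·0·14.5² = 14.5 m
Total time = 1.35 + 14.5 = 15.8 s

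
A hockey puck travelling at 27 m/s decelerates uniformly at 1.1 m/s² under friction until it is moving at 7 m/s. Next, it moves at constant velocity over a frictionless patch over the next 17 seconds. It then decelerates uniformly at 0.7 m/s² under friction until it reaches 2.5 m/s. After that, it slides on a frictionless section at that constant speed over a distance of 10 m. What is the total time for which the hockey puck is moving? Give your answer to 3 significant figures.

Phase 1 (decelerating): v₀ = 27.0 m/s, a = -1.1 m/s².
v = v₀ + at → t = (7 − 27.0) / -1.1 = 18.2 s
v² = v₀² + 2aΔx → Δx = (7² − 27.0²)/(2·-1.1) = 309 m

Phase 2 (constant speed): v₀ = 7.00 m/s, a = 0 m/s².
v = v₀ + at = 7.00 + (0)(17) = 7.00 m/s
Δx = v₀t + ½at² = 7.00·17 + 0.5·0·17² = 119 m

Phase 3 (decelerating): v₀ = 7.00 m/s, a = -0.7 m/s².
v = v₀ + at → t = (2.5 − 7.00) / -0.7 = 6.43 s
v² = v₀² + 2aΔx → Δx = (2.5² − 7.00²)/(2·-0.7) = 30.5 m

Phase 4 (constant speed): v₀ = 2.50 m/s, a = 0 m/s².
Constant speed: t = d/v = 10/2.50 = 4.00 s
Total time = 18.2 + 17.0 + 6.43 + 4.00 = 45.6 s

45.6 s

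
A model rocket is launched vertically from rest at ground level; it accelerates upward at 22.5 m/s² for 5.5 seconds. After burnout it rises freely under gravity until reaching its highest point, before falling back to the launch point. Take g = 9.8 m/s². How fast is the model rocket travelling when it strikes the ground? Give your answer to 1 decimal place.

148.3 m/s

Phase 1 (powered ascent): v₀ = 0 m/s, a = 22.5 m/s².
v = v₀ + at = 0 + (22.5)(5.5) = 124 m/s
Δx = v₀t + ½at² = 0·5.5 + 0.5·22.5·5.5² = 340 m

Phase 2 (coasting upward): v₀ = 124 m/s, a = -9.8 m/s².
v = v₀ + at → t = (0 − 124) / -9.8 = 12.6 s
v² = v₀² + 2aΔx → Δx = (0² − 124²)/(2·-9.8) = 781 m

Phase 3 (free fall): v₀ = 0 m/s, a = -9.8 m/s².
Falls 1120 m from rest: t = √(2·1120/9.8) = 15.1 s; v = g·t = 148 m/s.
Impact speed = 148 m/s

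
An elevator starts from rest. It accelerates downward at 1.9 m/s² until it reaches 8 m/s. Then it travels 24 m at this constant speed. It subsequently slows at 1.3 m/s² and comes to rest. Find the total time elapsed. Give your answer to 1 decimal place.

13.4 s

Phase 1 (accelerating): v₀ = 0 m/s, a = 1.9 m/s².
v = v₀ + at → t = (8 − 0) / 1.9 = 4.21 s
v² = v₀² + 2aΔx → Δx = (8² − 0²)/(2·1.9) = 16.8 m

Phase 2 (constant speed): v₀ = 8.00 m/s, a = 0 m/s².
Constant speed: t = d/v = 24/8.00 = 3.00 s

Phase 3 (decelerating): v₀ = 8.00 m/s, a = -1.3 m/s².
v = v₀ + at → t = (0 − 8.00) / -1.3 = 6.15 s
v² = v₀² + 2aΔx → Δx = (0² − 8.00²)/(2·-1.3) = 24.6 m
Total time = 4.21 + 3.00 + 6.15 = 13.4 s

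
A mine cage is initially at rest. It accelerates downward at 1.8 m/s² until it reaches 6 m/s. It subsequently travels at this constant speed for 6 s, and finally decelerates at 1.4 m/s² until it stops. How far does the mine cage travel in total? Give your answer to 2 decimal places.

Phase 1 (accelerating): v₀ = 0 m/s, a = 1.8 m/s².
v = v₀ + at → t = (6 − 0) / 1.8 = 3.33 s
v² = v₀² + 2aΔx → Δx = (6² − 0²)/(2·1.8) = 10.0 m

Phase 2 (constant speed): v₀ = 6.00 m/s, a = 0 m/s².
v = v₀ + at = 6.00 + (0)(6) = 6.00 m/s
Δx = v₀t + ½at² = 6.00·6 + 0.5·0·6² = 36.0 m

Phase 3 (decelerating): v₀ = 6.00 m/s, a = -1.4 m/s².
v = v₀ + at → t = (0 − 6.00) / -1.4 = 4.29 s
v² = v₀² + 2aΔx → Δx = (0² − 6.00²)/(2·-1.4) = 12.9 m
Total distance = 10.0 + 36.0 + 12.9 = 58.9 m

58.86 m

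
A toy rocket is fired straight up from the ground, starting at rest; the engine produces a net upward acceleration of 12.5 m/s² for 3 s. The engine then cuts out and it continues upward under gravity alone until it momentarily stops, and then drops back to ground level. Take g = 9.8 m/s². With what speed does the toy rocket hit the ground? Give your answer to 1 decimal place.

50.1 m/s

Phase 1 (powered ascent): v₀ = 0 m/s, a = 12.5 m/s².
v = v₀ + at = 0 + (12.5)(3) = 37.5 m/s
Δx = v₀t + ½at² = 0·3 + 0.5·12.5·3² = 56.2 m

Phase 2 (coasting upward): v₀ = 37.5 m/s, a = -9.8 m/s².
v = v₀ + at → t = (0 − 37.5) / -9.8 = 3.83 s
v² = v₀² + 2aΔx → Δx = (0² − 37.5²)/(2·-9.8) = 71.7 m

Phase 3 (free fall): v₀ = 0 m/s, a = -9.8 m/s².
Falls 128 m from rest: t = √(2·128/9.8) = 5.11 s; v = g·t = 50.1 m/s.
Impact speed = 50.1 m/s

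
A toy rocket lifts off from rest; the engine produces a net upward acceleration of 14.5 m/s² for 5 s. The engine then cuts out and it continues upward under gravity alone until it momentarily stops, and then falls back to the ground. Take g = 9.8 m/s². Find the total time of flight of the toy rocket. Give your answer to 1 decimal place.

Phase 1 (powered ascent): v₀ = 0 m/s, a = 14.5 m/s².
v = v₀ + at = 0 + (14.5)(5) = 72.5 m/s
Δx = v₀t + ½at² = 0·5 + 0.5·14.5·5² = 181 m

Phase 2 (coasting upward): v₀ = 72.5 m/s, a = -9.8 m/s².
v = v₀ + at → t = (0 − 72.5) / -9.8 = 7.40 s
v² = v₀² + 2aΔx → Δx = (0² − 72.5²)/(2·-9.8) = 268 m

Phase 3 (free fall): v₀ = 0 m/s, a = -9.8 m/s².
Falls 449 m from rest: t = √(2·449/9.8) = 9.58 s; v = g·t = 93.9 m/s.
Total time = 5.00 + 7.40 + 9.58 = 22.0 s

22.0 s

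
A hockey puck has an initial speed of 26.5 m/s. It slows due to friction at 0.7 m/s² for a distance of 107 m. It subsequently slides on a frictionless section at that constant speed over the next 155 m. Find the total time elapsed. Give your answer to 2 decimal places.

Phase 1 (decelerating): v₀ = 26.5 m/s, a = -0.7 m/s².
v² = v₀² + 2aΔx = 26.5² + 2·-0.7·107 = 552 → v = 23.5 m/s
t = (v − v₀)/a = (23.5 − 26.5)/-0.7 = 4.28 s

Phase 2 (constant speed): v₀ = 23.5 m/s, a = 0 m/s².
Constant speed: t = d/v = 155/23.5 = 6.59 s
Total time = 4.28 + 6.59 = 10.9 s

10.87 s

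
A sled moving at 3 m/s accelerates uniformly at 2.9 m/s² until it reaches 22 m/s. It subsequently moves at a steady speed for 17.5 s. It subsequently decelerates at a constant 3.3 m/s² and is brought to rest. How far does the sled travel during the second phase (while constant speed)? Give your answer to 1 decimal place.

385.0 m

Phase 1 (accelerating): v₀ = 3.00 m/s, a = 2.9 m/s².
v = v₀ + at → t = (22 − 3.00) / 2.9 = 6.55 s
v² = v₀² + 2aΔx → Δx = (22² − 3.00²)/(2·2.9) = 81.9 m

Phase 2 (constant speed): v₀ = 22.0 m/s, a = 0 m/s².
v = v₀ + at = 22.0 + (0)(17.5) = 22.0 m/s
Δx = v₀t + ½at² = 22.0·17.5 + 0.5·0·17.5² = 385 m
Distance in phase 2 = 385 m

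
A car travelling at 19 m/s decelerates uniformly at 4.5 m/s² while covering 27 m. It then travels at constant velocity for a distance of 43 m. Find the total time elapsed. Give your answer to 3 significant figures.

Phase 1 (decelerating): v₀ = 19.0 m/s, a = -4.5 m/s².
v² = v₀² + 2aΔx = 19.0² + 2·-4.5·27 = 118 → v = 10.9 m/s
t = (v − v₀)/a = (10.9 − 19.0)/-4.5 = 1.81 s

Phase 2 (constant speed): v₀ = 10.9 m/s, a = 0 m/s².
Constant speed: t = d/v = 43/10.9 = 3.96 s
Total time = 1.81 + 3.96 = 5.77 s

5.77 s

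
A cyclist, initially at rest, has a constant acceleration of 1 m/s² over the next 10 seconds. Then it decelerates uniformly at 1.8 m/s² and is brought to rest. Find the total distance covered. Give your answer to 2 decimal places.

Phase 1 (accelerating): v₀ = 0 m/s, a = 1 m/s².
v = v₀ + at = 0 + (1)(10) = 10.0 m/s
Δx = v₀t + ½at² = 0·10 + 0.5·1·10² = 50.0 m

Phase 2 (decelerating): v₀ = 10.0 m/s, a = -1.8 m/s².
v = v₀ + at → t = (0 − 10.0) / -1.8 = 5.56 s
v² = v₀² + 2aΔx → Δx = (0² − 10.0²)/(2·-1.8) = 27.8 m
Total distance = 50.0 + 27.8 = 77.8 m

77.78 m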